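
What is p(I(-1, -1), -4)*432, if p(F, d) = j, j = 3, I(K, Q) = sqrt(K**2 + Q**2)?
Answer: 1296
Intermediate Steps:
p(F, d) = 3
p(I(-1, -1), -4)*432 = 3*432 = 1296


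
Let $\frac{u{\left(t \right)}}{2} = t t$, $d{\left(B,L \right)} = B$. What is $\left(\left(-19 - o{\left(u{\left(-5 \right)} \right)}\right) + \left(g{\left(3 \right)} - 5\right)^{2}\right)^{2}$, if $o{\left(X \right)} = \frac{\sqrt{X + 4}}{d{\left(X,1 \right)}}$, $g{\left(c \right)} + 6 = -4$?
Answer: $\frac{53045027}{1250} - \frac{618 \sqrt{6}}{25} \approx 42376.0$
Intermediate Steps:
$g{\left(c \right)} = -10$ ($g{\left(c \right)} = -6 - 4 = -10$)
$u{\left(t \right)} = 2 t^{2}$ ($u{\left(t \right)} = 2 t t = 2 t^{2}$)
$o{\left(X \right)} = \frac{\sqrt{4 + X}}{X}$ ($o{\left(X \right)} = \frac{\sqrt{X + 4}}{X} = \frac{\sqrt{4 + X}}{X}$)
$\left(\left(-19 - o{\left(u{\left(-5 \right)} \right)}\right) + \left(g{\left(3 \right)} - 5\right)^{2}\right)^{2} = \left(\left(-19 - \frac{\sqrt{4 + 2 \left(-5\right)^{2}}}{2 \left(-5\right)^{2}}\right) + \left(-10 - 5\right)^{2}\right)^{2} = \left(\left(-19 - \frac{\sqrt{4 + 2 \cdot 25}}{2 \cdot 25}\right) + \left(-15\right)^{2}\right)^{2} = \left(\left(-19 - \frac{\sqrt{4 + 50}}{50}\right) + 225\right)^{2} = \left(\left(-19 - \frac{\sqrt{54}}{50}\right) + 225\right)^{2} = \left(\left(-19 - \frac{3 \sqrt{6}}{50}\right) + 225\right)^{2} = \left(206 - \frac{3 \sqrt{6}}{50}\right)^{2}$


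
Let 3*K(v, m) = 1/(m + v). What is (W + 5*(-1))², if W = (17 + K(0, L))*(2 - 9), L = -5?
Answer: 3433609/225 ≈ 15260.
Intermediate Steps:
K(v, m) = 1/(3*(m + v))
W = -1778/15 (W = (17 + 1/(3*(-5 + 0)))*(2 - 9) = (17 + (⅓)/(-5))*(-7) = (17 + (⅓)*(-⅕))*(-7) = (17 - 1/15)*(-7) = (254/15)*(-7) = -1778/15 ≈ -118.53)
(W + 5*(-1))² = (-1778/15 + 5*(-1))² = (-1778/15 - 5)² = (-1853/15)² = 3433609/225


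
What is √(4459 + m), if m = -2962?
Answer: √1497 ≈ 38.691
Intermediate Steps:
√(4459 + m) = √(4459 - 2962) = √1497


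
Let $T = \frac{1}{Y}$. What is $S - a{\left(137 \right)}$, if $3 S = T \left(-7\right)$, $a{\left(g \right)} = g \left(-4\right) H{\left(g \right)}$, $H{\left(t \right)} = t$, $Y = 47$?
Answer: $\frac{10585709}{141} \approx 75076.0$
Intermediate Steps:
$a{\left(g \right)} = - 4 g^{2}$ ($a{\left(g \right)} = g \left(-4\right) g = - 4 g g = - 4 g^{2}$)
$T = \frac{1}{47} \approx 0.021277$
$S = - \frac{7}{141}$ ($S = \frac{\frac{1}{47} \left(-7\right)}{3} = \frac{1}{3} \left(- \frac{7}{47}\right) = - \frac{7}{141} \approx -0.049645$)
$S - a{\left(137 \right)} = - \frac{7}{141} - - 4 \cdot 137^{2} = - \frac{7}{141} - \left(-4\right) 18769 = - \frac{7}{141} - -75076 = - \frac{7}{141} + 75076 = \frac{10585709}{141}$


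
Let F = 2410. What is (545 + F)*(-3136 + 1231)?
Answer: -5629275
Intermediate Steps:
(545 + F)*(-3136 + 1231) = (545 + 2410)*(-3136 + 1231) = 2955*(-1905) = -5629275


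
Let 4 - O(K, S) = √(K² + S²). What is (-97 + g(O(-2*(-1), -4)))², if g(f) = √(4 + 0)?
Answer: 9025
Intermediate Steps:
O(K, S) = 4 - √(K² + S²)
g(f) = 2 (g(f) = √4 = 2)
(-97 + g(O(-2*(-1), -4)))² = (-97 + 2)² = (-95)² = 9025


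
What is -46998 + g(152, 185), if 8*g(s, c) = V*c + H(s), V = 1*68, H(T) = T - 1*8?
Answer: -90815/2 ≈ -45408.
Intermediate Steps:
H(T) = -8 + T (H(T) = T - 8 = -8 + T)
V = 68
g(s, c) = -1 + s/8 + 17*c/2 (g(s, c) = (68*c + (-8 + s))/8 = (-8 + s + 68*c)/8 = -1 + s/8 + 17*c/2)
-46998 + g(152, 185) = -46998 + (-1 + (1/8)*152 + (17/2)*185) = -46998 + (-1 + 19 + 3145/2) = -46998 + 3181/2 = -90815/2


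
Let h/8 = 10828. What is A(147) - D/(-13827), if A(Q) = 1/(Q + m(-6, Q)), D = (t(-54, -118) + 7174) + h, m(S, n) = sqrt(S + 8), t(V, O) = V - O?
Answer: 2030108803/298759989 - sqrt(2)/21607 ≈ 6.7951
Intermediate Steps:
h = 86624 (h = 8*10828 = 86624)
m(S, n) = sqrt(8 + S)
D = 93862 (D = ((-54 - 1*(-118)) + 7174) + 86624 = ((-54 + 118) + 7174) + 86624 = (64 + 7174) + 86624 = 7238 + 86624 = 93862)
A(Q) = 1/(Q + sqrt(2)) (A(Q) = 1/(Q + sqrt(8 - 6)) = 1/(Q + sqrt(2)))
A(147) - D/(-13827) = 1/(147 + sqrt(2)) - 93862/(-13827) = 1/(147 + sqrt(2)) - 93862*(-1)/13827 = 1/(147 + sqrt(2)) - 1*(-93862/13827) = 1/(147 + sqrt(2)) + 93862/13827 = 93862/13827 + 1/(147 + sqrt(2))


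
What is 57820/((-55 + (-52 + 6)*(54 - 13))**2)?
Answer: 57820/3767481 ≈ 0.015347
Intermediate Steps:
57820/((-55 + (-52 + 6)*(54 - 13))**2) = 57820/((-55 - 46*41)**2) = 57820/((-55 - 1886)**2) = 57820/((-1941)**2) = 57820/3767481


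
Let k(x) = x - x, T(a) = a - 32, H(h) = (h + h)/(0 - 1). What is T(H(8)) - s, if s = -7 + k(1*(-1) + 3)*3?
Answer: -41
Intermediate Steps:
H(h) = -2*h (H(h) = (2*h)/(-1) = (2*h)*(-1) = -2*h)
T(a) = -32 + a
k(x) = 0
s = -7 (s = -7 + 0*3 = -7 + 0 = -7)
T(H(8)) - s = (-32 - 2*8) - 1*(-7) = (-32 - 16) + 7 = -48 + 7 = -41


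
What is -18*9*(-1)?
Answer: 162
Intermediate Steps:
-18*9*(-1) = -162*(-1) = 162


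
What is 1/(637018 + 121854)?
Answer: 1/758872 ≈ 1.3177e-6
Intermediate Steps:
1/(637018 + 121854) = 1/758872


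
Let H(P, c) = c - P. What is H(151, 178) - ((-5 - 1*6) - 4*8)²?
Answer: -1822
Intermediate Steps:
H(151, 178) - ((-5 - 1*6) - 4*8)² = (178 - 1*151) - ((-5 - 1*6) - 4*8)² = (178 - 151) - ((-5 - 6) - 32)² = 27 - (-11 - 32)² = 27 - 1*(-43)² = 27 - 1*1849 = 27 - 1849 = -1822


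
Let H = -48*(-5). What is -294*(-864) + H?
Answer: 254256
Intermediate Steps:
H = 240
-294*(-864) + H = -294*(-864) + 240 = 254016 + 240 = 254256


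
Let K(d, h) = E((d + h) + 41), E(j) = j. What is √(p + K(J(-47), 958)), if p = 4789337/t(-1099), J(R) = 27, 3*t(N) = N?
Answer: I*√296964087/157 ≈ 109.76*I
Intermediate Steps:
t(N) = N/3
K(d, h) = 41 + d + h (K(d, h) = (d + h) + 41 = 41 + d + h)
p = -2052573/157 (p = 4789337/(((⅓)*(-1099))) = 4789337/(-1099/3) = 4789337*(-3/1099) = -2052573/157 ≈ -13074.)
√(p + K(J(-47), 958)) = √(-2052573/157 + (41 + 27 + 958)) = √(-2052573/157 + 1026) = √(-1891491/157) = I*√296964087/157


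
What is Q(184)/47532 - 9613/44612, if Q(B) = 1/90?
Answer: -10280803957/47711195640 ≈ -0.21548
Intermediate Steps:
Q(B) = 1/90
Q(184)/47532 - 9613/44612 = (1/90)/47532 - 9613/44612 = (1/90)*(1/47532) - 9613*1/44612 = 1/4277880 - 9613/44612 = -10280803957/47711195640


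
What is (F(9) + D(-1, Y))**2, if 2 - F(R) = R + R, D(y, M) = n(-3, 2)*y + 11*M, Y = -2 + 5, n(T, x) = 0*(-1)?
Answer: 289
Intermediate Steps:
n(T, x) = 0
Y = 3
D(y, M) = 11*M (D(y, M) = 0*y + 11*M = 0 + 11*M = 11*M)
F(R) = 2 - 2*R (F(R) = 2 - (R + R) = 2 - 2*R)
(F(9) + D(-1, Y))**2 = ((2 - 2*9) + 11*3)**2 = ((2 - 18) + 33)**2 = (-16 + 33)**2 = 17**2 = 289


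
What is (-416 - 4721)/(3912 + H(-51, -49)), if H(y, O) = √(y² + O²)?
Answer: -10047972/7649371 + 5137*√5002/15298742 ≈ -1.2898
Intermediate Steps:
H(y, O) = √(O² + y²)
(-416 - 4721)/(3912 + H(-51, -49)) = (-416 - 4721)/(3912 + √((-49)² + (-51)²)) = -5137/(3912 + √(2401 + 2601)) = -5137/(3912 + √5002)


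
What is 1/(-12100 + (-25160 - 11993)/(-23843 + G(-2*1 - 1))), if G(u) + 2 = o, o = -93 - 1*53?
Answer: -23991/290253947 ≈ -8.2655e-5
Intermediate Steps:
o = -146 (o = -93 - 53 = -146)
G(u) = -148 (G(u) = -2 - 146 = -148)
1/(-12100 + (-25160 - 11993)/(-23843 + G(-2*1 - 1))) = 1/(-12100 + (-25160 - 11993)/(-23843 - 148)) = 1/(-12100 - 37153/(-23991)) = 1/(-12100 - 37153*(-1/23991)) = 1/(-12100 + 37153/23991) = 1/(-290253947/23991) = -23991/290253947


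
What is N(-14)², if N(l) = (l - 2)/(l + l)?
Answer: 16/49 ≈ 0.32653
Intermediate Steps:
N(l) = (-2 + l)/(2*l) (N(l) = (-2 + l)/((2*l)) = (-2 + l)*(1/(2*l)) = (-2 + l)/(2*l))
N(-14)² = ((½)*(-2 - 14)/(-14))² = ((½)*(-1/14)*(-16))² = (4/7)² = 16/49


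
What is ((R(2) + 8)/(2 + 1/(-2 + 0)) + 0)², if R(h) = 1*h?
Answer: 400/9 ≈ 44.444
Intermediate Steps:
R(h) = h
((R(2) + 8)/(2 + 1/(-2 + 0)) + 0)² = ((2 + 8)/(2 + 1/(-2 + 0)) + 0)² = (10/(2 + 1/(-2)) + 0)² = (10/(2 - ½) + 0)² = (10/(3/2) + 0)² = (10*(⅔) + 0)² = (20/3 + 0)² = (20/3)² = 400/9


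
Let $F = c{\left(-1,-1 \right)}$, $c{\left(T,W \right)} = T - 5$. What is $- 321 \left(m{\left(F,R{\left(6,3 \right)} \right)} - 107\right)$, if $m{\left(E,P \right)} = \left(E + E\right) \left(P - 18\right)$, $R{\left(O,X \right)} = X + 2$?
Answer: $-15729$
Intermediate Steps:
$c{\left(T,W \right)} = -5 + T$
$F = -6$ ($F = -5 - 1 = -6$)
$R{\left(O,X \right)} = 2 + X$
$m{\left(E,P \right)} = 2 E \left(-18 + P\right)$
$- 321 \left(m{\left(F,R{\left(6,3 \right)} \right)} - 107\right) = - 321 \left(2 \left(-6\right) \left(-18 + \left(2 + 3\right)\right) - 107\right) = - 321 \left(2 \left(-6\right) \left(-18 + 5\right) - 107\right) = - 321 \left(2 \left(-6\right) \left(-13\right) - 107\right) = - 321 \left(156 - 107\right) = \left(-321\right) 49 = -15729$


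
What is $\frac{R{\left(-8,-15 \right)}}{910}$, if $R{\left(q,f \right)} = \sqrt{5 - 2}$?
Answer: $\frac{\sqrt{3}}{910} \approx 0.0019034$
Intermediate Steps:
$R{\left(q,f \right)} = \sqrt{3}$
$\frac{R{\left(-8,-15 \right)}}{910} = \frac{\sqrt{3}}{910}$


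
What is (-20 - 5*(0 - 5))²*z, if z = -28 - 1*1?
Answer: -725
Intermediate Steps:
z = -29 (z = -28 - 1 = -29)
(-20 - 5*(0 - 5))²*z = (-20 - 5*(0 - 5))²*(-29) = (-20 - 5*(-5))²*(-29) = (-20 + 25)²*(-29) = 5²*(-29) = 25*(-29) = -725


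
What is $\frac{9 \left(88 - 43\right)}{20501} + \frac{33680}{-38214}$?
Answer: $- \frac{337498505}{391712607} \approx -0.8616$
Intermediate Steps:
$\frac{9 \left(88 - 43\right)}{20501} + \frac{33680}{-38214} = 9 \cdot 45 \cdot \frac{1}{20501} + 33680 \left(- \frac{1}{38214}\right) = 405 \cdot \frac{1}{20501} - \frac{16840}{19107} = \frac{405}{20501} - \frac{16840}{19107} = - \frac{337498505}{391712607}$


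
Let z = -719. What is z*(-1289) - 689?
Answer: 926102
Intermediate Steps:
z*(-1289) - 689 = -719*(-1289) - 689 = 926791 - 689 = 926102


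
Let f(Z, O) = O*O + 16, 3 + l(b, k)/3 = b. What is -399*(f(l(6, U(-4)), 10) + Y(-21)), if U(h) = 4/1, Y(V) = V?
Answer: -37905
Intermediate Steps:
U(h) = 4 (U(h) = 4*1 = 4)
l(b, k) = -9 + 3*b
f(Z, O) = 16 + O**2 (f(Z, O) = O**2 + 16 = 16 + O**2)
-399*(f(l(6, U(-4)), 10) + Y(-21)) = -399*((16 + 10**2) - 21) = -399*((16 + 100) - 21) = -399*(116 - 21) = -399*95 = -37905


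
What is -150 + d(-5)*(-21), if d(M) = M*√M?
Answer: -150 + 105*I*√5 ≈ -150.0 + 234.79*I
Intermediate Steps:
d(M) = M^(3/2)
-150 + d(-5)*(-21) = -150 + (-5)^(3/2)*(-21) = -150 - 5*I*√5*(-21) = -150 + 105*I*√5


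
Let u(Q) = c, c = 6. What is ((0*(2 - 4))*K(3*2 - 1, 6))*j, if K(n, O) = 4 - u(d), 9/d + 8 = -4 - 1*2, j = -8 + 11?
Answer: 0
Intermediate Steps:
j = 3
d = -9/14 (d = 9/(-8 + (-4 - 1*2)) = 9/(-8 + (-4 - 2)) = 9/(-8 - 6) = 9/(-14) = 9*(-1/14) = -9/14 ≈ -0.64286)
u(Q) = 6
K(n, O) = -2 (K(n, O) = 4 - 1*6 = 4 - 6 = -2)
((0*(2 - 4))*K(3*2 - 1, 6))*j = ((0*(2 - 4))*(-2))*3 = ((0*(-2))*(-2))*3 = (0*(-2))*3 = 0*3 = 0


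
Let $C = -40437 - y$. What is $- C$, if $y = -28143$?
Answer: $12294$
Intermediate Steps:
$C = -12294$ ($C = -40437 - -28143 = -40437 + 28143 = -12294$)
$- C = \left(-1\right) \left(-12294\right) = 12294$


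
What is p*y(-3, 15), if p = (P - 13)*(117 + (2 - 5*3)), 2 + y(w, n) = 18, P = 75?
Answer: 103168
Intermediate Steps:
y(w, n) = 16 (y(w, n) = -2 + 18 = 16)
p = 6448 (p = (75 - 13)*(117 + (2 - 5*3)) = 62*(117 + (2 - 15)) = 62*(117 - 13) = 62*104 = 6448)
p*y(-3, 15) = 6448*16 = 103168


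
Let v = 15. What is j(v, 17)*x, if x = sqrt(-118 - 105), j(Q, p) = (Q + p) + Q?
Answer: 47*I*sqrt(223) ≈ 701.86*I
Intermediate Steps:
j(Q, p) = p + 2*Q
x = I*sqrt(223) (x = sqrt(-223) = I*sqrt(223) ≈ 14.933*I)
j(v, 17)*x = (17 + 2*15)*(I*sqrt(223)) = (17 + 30)*(I*sqrt(223)) = 47*(I*sqrt(223)) = 47*I*sqrt(223)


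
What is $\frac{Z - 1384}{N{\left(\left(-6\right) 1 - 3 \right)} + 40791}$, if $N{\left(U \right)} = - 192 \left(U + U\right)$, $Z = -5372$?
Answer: $- \frac{2252}{14749} \approx -0.15269$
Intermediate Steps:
$N{\left(U \right)} = - 384 U$ ($N{\left(U \right)} = - 192 \cdot 2 U = - 384 U$)
$\frac{Z - 1384}{N{\left(\left(-6\right) 1 - 3 \right)} + 40791} = \frac{-5372 - 1384}{- 384 \left(\left(-6\right) 1 - 3\right) + 40791} = - \frac{6756}{- 384 \left(-6 - 3\right) + 40791} = - \frac{6756}{\left(-384\right) \left(-9\right) + 40791} = - \frac{6756}{3456 + 40791} = - \frac{6756}{44247} = \left(-6756\right) \frac{1}{44247} = - \frac{2252}{14749}$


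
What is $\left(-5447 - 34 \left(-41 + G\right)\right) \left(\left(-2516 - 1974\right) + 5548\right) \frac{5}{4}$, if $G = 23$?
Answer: $- \frac{12788575}{2} \approx -6.3943 \cdot 10^{6}$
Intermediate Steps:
$\left(-5447 - 34 \left(-41 + G\right)\right) \left(\left(-2516 - 1974\right) + 5548\right) \frac{5}{4} = \left(-5447 - 34 \left(-41 + 23\right)\right) \left(\left(-2516 - 1974\right) + 5548\right) \frac{5}{4} = \left(-5447 - -612\right) \left(\left(-2516 - 1974\right) + 5548\right) 5 \cdot \frac{1}{4} = \left(-5447 + 612\right) \left(-4490 + 5548\right) \frac{5}{4} = \left(-4835\right) 1058 \cdot \frac{5}{4} = \left(-5115430\right) \frac{5}{4} = - \frac{12788575}{2}$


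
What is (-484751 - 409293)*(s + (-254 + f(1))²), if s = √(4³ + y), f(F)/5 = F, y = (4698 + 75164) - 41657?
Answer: -55431622044 - 6258308*√781 ≈ -5.5607e+10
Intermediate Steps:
y = 38205 (y = 79862 - 41657 = 38205)
f(F) = 5*F
s = 7*√781 (s = √(4³ + 38205) = √(64 + 38205) = √38269 = 7*√781 ≈ 195.62)
(-484751 - 409293)*(s + (-254 + f(1))²) = (-484751 - 409293)*(7*√781 + (-254 + 5*1)²) = -894044*(7*√781 + (-254 + 5)²) = -894044*(7*√781 + (-249)²) = -894044*(7*√781 + 62001) = -894044*(62001 + 7*√781) = -55431622044 - 6258308*√781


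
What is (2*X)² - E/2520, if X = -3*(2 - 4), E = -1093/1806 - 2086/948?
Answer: 1725798047/11984616 ≈ 144.00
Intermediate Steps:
E = -66715/23779 (E = -1093*1/1806 - 2086*1/948 = -1093/1806 - 1043/474 = -66715/23779 ≈ -2.8056)
X = 6 (X = -3*(-2) = 6)
(2*X)² - E/2520 = (2*6)² - (-66715)/(23779*2520) = 12² - (-66715)/(23779*2520) = 144 - 1*(-13343/11984616) = 144 + 13343/11984616 = 1725798047/11984616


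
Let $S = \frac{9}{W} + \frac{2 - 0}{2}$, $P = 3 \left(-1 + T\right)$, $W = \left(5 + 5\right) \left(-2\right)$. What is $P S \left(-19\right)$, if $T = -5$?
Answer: $\frac{1881}{10} \approx 188.1$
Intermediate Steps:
$W = -20$ ($W = 10 \left(-2\right) = -20$)
$P = -18$ ($P = 3 \left(-1 - 5\right) = 3 \left(-6\right) = -18$)
$S = \frac{11}{20}$ ($S = \frac{9}{-20} + \frac{2 - 0}{2} = 9 \left(- \frac{1}{20}\right) + \left(2 + 0\right) \frac{1}{2} = - \frac{9}{20} + 2 \cdot \frac{1}{2} = - \frac{9}{20} + 1 = \frac{11}{20} \approx 0.55$)
$P S \left(-19\right) = \left(-18\right) \frac{11}{20} \left(-19\right) = \left(- \frac{99}{10}\right) \left(-19\right) = \frac{1881}{10}$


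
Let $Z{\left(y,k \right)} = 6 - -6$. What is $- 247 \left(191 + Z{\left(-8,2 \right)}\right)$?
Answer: $-50141$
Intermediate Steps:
$Z{\left(y,k \right)} = 12$ ($Z{\left(y,k \right)} = 6 + 6 = 12$)
$- 247 \left(191 + Z{\left(-8,2 \right)}\right) = - 247 \left(191 + 12\right) = \left(-247\right) 203 = -50141$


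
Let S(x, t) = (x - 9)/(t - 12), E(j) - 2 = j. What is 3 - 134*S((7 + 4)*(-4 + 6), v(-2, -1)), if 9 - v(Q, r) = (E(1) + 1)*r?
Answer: -1739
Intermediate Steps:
E(j) = 2 + j
v(Q, r) = 9 - 4*r (v(Q, r) = 9 - ((2 + 1) + 1)*r = 9 - (3 + 1)*r = 9 - 4*r)
S(x, t) = (-9 + x)/(-12 + t)
3 - 134*S((7 + 4)*(-4 + 6), v(-2, -1)) = 3 - 134*(-9 + (7 + 4)*(-4 + 6))/(-12 + (9 - 4*(-1))) = 3 - 134*(-9 + 11*2)/(-12 + (9 + 4)) = 3 - 134*(-9 + 22)/(-12 + 13) = 3 - 134*13/1 = 3 - 134*13 = 3 - 1742 = -1739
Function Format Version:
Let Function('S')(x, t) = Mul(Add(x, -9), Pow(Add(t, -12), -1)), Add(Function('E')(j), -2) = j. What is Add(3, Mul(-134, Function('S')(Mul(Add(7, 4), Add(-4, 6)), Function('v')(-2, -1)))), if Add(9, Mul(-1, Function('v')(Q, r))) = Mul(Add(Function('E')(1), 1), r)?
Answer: -1739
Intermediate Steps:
Function('E')(j) = Add(2, j)
Function('v')(Q, r) = Add(9, Mul(-4, r)) (Function('v')(Q, r) = Add(9, Mul(-1, Mul(Add(Add(2, 1), 1), r))) = Add(9, Mul(-1, Mul(Add(3, 1), r))) = Add(9, Mul(-1, Mul(4, r))) = Add(9, Mul(-4, r)))
Function('S')(x, t) = Mul(Pow(Add(-12, t), -1), Add(-9, x)) (Function('S')(x, t) = Mul(Add(-9, x), Pow(Add(-12, t), -1)) = Mul(Pow(Add(-12, t), -1), Add(-9, x)))
Add(3, Mul(-134, Function('S')(Mul(Add(7, 4), Add(-4, 6)), Function('v')(-2, -1)))) = Add(3, Mul(-134, Mul(Pow(Add(-12, Add(9, Mul(-4, -1))), -1), Add(-9, Mul(Add(7, 4), Add(-4, 6)))))) = Add(3, Mul(-134, Mul(Pow(Add(-12, Add(9, 4)), -1), Add(-9, Mul(11, 2))))) = Add(3, Mul(-134, Mul(Pow(Add(-12, 13), -1), Add(-9, 22)))) = Add(3, Mul(-134, Mul(Pow(1, -1), 13))) = Add(3, Mul(-134, Mul(1, 13))) = Add(3, Mul(-134, 13)) = Add(3, -1742) = -1739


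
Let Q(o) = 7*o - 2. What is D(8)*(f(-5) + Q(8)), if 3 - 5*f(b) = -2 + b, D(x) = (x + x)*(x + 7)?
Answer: 13440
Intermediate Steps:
D(x) = 2*x*(7 + x) (D(x) = (2*x)*(7 + x) = 2*x*(7 + x))
f(b) = 1 - b/5 (f(b) = ⅗ - (-2 + b)/5 = ⅗ + (⅖ - b/5) = 1 - b/5)
Q(o) = -2 + 7*o
D(8)*(f(-5) + Q(8)) = (2*8*(7 + 8))*((1 - ⅕*(-5)) + (-2 + 7*8)) = (2*8*15)*((1 + 1) + (-2 + 56)) = 240*(2 + 54) = 240*56 = 13440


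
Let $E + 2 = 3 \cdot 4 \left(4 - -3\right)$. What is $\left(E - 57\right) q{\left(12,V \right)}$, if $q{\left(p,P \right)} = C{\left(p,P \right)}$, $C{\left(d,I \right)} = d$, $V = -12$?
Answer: $300$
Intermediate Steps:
$q{\left(p,P \right)} = p$
$E = 82$ ($E = -2 + 3 \cdot 4 \left(4 - -3\right) = -2 + 12 \left(4 + 3\right) = -2 + 12 \cdot 7 = -2 + 84 = 82$)
$\left(E - 57\right) q{\left(12,V \right)} = \left(82 - 57\right) 12 = 25 \cdot 12 = 300$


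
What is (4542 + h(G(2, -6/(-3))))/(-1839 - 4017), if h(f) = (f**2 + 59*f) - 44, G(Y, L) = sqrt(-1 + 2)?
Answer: -2279/2928 ≈ -0.77835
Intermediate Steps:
G(Y, L) = 1 (G(Y, L) = sqrt(1) = 1)
h(f) = -44 + f**2 + 59*f
(4542 + h(G(2, -6/(-3))))/(-1839 - 4017) = (4542 + (-44 + 1**2 + 59*1))/(-1839 - 4017) = (4542 + (-44 + 1 + 59))/(-5856) = (4542 + 16)*(-1/5856) = 4558*(-1/5856) = -2279/2928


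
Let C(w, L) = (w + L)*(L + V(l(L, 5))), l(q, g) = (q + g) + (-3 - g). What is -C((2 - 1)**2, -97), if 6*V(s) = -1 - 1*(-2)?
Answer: -9296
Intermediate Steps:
l(q, g) = -3 + q (l(q, g) = (g + q) + (-3 - g) = -3 + q)
V(s) = 1/6 (V(s) = (-1 - 1*(-2))/6 = (-1 + 2)/6 = (1/6)*1 = 1/6)
C(w, L) = (1/6 + L)*(L + w) (C(w, L) = (w + L)*(L + 1/6) = (L + w)*(1/6 + L) = (1/6 + L)*(L + w))
-C((2 - 1)**2, -97) = -((-97)**2 + (1/6)*(-97) + (2 - 1)**2/6 - 97*(2 - 1)**2) = -(9409 - 97/6 + (1/6)*1**2 - 97*1**2) = -(9409 - 97/6 + (1/6)*1 - 97*1) = -(9409 - 97/6 + 1/6 - 97) = -1*9296 = -9296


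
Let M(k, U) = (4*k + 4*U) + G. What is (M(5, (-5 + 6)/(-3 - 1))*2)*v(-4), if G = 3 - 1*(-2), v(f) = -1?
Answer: -48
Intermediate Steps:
G = 5 (G = 3 + 2 = 5)
M(k, U) = 5 + 4*U + 4*k (M(k, U) = (4*k + 4*U) + 5 = (4*U + 4*k) + 5 = 5 + 4*U + 4*k)
(M(5, (-5 + 6)/(-3 - 1))*2)*v(-4) = ((5 + 4*((-5 + 6)/(-3 - 1)) + 4*5)*2)*(-1) = ((5 + 4*(1/(-4)) + 20)*2)*(-1) = ((5 + 4*(1*(-¼)) + 20)*2)*(-1) = ((5 + 4*(-¼) + 20)*2)*(-1) = ((5 - 1 + 20)*2)*(-1) = (24*2)*(-1) = 48*(-1) = -48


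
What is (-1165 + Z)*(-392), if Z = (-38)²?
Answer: -109368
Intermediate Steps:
Z = 1444
(-1165 + Z)*(-392) = (-1165 + 1444)*(-392) = 279*(-392) = -109368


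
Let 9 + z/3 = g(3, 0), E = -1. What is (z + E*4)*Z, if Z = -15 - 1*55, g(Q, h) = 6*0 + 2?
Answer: 1750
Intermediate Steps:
g(Q, h) = 2 (g(Q, h) = 0 + 2 = 2)
Z = -70 (Z = -15 - 55 = -70)
z = -21 (z = -27 + 3*2 = -27 + 6 = -21)
(z + E*4)*Z = (-21 - 1*4)*(-70) = (-21 - 4)*(-70) = -25*(-70) = 1750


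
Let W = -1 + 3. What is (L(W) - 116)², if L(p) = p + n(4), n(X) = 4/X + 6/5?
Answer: 312481/25 ≈ 12499.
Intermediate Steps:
n(X) = 6/5 + 4/X (n(X) = 4/X + 6*(⅕) = 4/X + 6/5 = 6/5 + 4/X)
W = 2
L(p) = 11/5 + p (L(p) = p + (6/5 + 4/4) = p + (6/5 + 4*(¼)) = p + (6/5 + 1) = p + 11/5 = 11/5 + p)
(L(W) - 116)² = ((11/5 + 2) - 116)² = (21/5 - 116)² = (-559/5)² = 312481/25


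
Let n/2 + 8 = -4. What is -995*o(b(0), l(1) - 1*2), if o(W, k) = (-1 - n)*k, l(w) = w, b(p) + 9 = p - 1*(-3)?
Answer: 22885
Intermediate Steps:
n = -24 (n = -16 + 2*(-4) = -16 - 8 = -24)
b(p) = -6 + p (b(p) = -9 + (p - 1*(-3)) = -9 + (p + 3) = -9 + (3 + p) = -6 + p)
o(W, k) = 23*k (o(W, k) = (-1 - 1*(-24))*k = (-1 + 24)*k = 23*k)
-995*o(b(0), l(1) - 1*2) = -22885*(1 - 1*2) = -22885*(1 - 2) = -22885*(-1) = -995*(-23) = 22885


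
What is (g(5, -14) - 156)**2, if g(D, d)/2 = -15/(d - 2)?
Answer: 1520289/64 ≈ 23755.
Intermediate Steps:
g(D, d) = -30/(-2 + d) (g(D, d) = 2*(-15/(d - 2)) = 2*(-15/(-2 + d)) = -30/(-2 + d))
(g(5, -14) - 156)**2 = (-30/(-2 - 14) - 156)**2 = (-30/(-16) - 156)**2 = (-30*(-1/16) - 156)**2 = (15/8 - 156)**2 = (-1233/8)**2 = 1520289/64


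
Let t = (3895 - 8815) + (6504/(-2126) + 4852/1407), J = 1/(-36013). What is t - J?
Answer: -264982630023263/53862519333 ≈ -4919.6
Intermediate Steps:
J = -1/36013 ≈ -2.7768e-5
t = -7357971608/1495641 (t = -4920 + (6504*(-1/2126) + 4852*(1/1407)) = -4920 + (-3252/1063 + 4852/1407) = -4920 + 582112/1495641 = -7357971608/1495641 ≈ -4919.6)
t - J = -7357971608/1495641 - 1*(-1/36013) = -7357971608/1495641 + 1/36013 = -264982630023263/53862519333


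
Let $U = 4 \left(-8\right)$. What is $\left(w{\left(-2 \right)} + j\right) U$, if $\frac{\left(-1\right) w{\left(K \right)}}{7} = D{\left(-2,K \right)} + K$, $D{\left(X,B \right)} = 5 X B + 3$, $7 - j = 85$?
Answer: $7200$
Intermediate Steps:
$j = -78$ ($j = 7 - 85 = -78$)
$D{\left(X,B \right)} = 3 + 5 B X$ ($D{\left(X,B \right)} = 5 B X + 3 = 3 + 5 B X$)
$U = -32$
$w{\left(K \right)} = -21 + 63 K$ ($w{\left(K \right)} = - 7 \left(\left(3 + 5 K \left(-2\right)\right) + K\right) = - 7 \left(\left(3 - 10 K\right) + K\right) = - 7 \left(3 - 9 K\right) = -21 + 63 K$)
$\left(w{\left(-2 \right)} + j\right) U = \left(\left(-21 + 63 \left(-2\right)\right) - 78\right) \left(-32\right) = \left(\left(-21 - 126\right) - 78\right) \left(-32\right) = \left(-147 - 78\right) \left(-32\right) = \left(-225\right) \left(-32\right) = 7200$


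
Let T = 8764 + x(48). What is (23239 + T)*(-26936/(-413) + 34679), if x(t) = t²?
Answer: 70326228063/59 ≈ 1.1920e+9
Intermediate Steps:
T = 11068 (T = 8764 + 48² = 8764 + 2304 = 11068)
(23239 + T)*(-26936/(-413) + 34679) = (23239 + 11068)*(-26936/(-413) + 34679) = 34307*(-26936*(-1/413) + 34679) = 34307*(3848/59 + 34679) = 34307*(2049909/59) = 70326228063/59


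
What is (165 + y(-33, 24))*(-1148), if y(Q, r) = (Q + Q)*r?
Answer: 1629012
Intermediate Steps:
y(Q, r) = 2*Q*r (y(Q, r) = (2*Q)*r = 2*Q*r)
(165 + y(-33, 24))*(-1148) = (165 + 2*(-33)*24)*(-1148) = (165 - 1584)*(-1148) = -1419*(-1148) = 1629012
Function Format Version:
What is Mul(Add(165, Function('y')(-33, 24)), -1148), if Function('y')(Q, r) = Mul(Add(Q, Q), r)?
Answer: 1629012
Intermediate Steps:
Function('y')(Q, r) = Mul(2, Q, r) (Function('y')(Q, r) = Mul(Mul(2, Q), r) = Mul(2, Q, r))
Mul(Add(165, Function('y')(-33, 24)), -1148) = Mul(Add(165, Mul(2, -33, 24)), -1148) = Mul(Add(165, -1584), -1148) = Mul(-1419, -1148) = 1629012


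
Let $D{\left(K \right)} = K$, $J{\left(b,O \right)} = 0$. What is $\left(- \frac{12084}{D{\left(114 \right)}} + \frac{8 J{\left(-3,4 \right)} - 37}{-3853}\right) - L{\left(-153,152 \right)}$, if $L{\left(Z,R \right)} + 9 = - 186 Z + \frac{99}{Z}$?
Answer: $- \frac{1870338043}{65501} \approx -28554.0$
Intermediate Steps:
$L{\left(Z,R \right)} = -9 - 186 Z + \frac{99}{Z}$ ($L{\left(Z,R \right)} = -9 - \left(- \frac{99}{Z} + 186 Z\right) = -9 - 186 Z + \frac{99}{Z}$)
$\left(- \frac{12084}{D{\left(114 \right)}} + \frac{8 J{\left(-3,4 \right)} - 37}{-3853}\right) - L{\left(-153,152 \right)} = \left(- \frac{12084}{114} + \frac{8 \cdot 0 - 37}{-3853}\right) - \left(-9 - -28458 + \frac{99}{-153}\right) = \left(\left(-12084\right) \frac{1}{114} + \left(0 - 37\right) \left(- \frac{1}{3853}\right)\right) - \left(-9 + 28458 + 99 \left(- \frac{1}{153}\right)\right) = \left(-106 - - \frac{37}{3853}\right) - \left(-9 + 28458 - \frac{11}{17}\right) = \left(-106 + \frac{37}{3853}\right) - \frac{483622}{17} = - \frac{408381}{3853} - \frac{483622}{17} = - \frac{1870338043}{65501}$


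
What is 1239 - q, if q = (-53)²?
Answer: -1570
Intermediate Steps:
q = 2809
1239 - q = 1239 - 1*2809 = 1239 - 2809 = -1570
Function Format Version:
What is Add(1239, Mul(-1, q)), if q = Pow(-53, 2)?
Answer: -1570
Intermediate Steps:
q = 2809
Add(1239, Mul(-1, q)) = Add(1239, Mul(-1, 2809)) = Add(1239, -2809) = -1570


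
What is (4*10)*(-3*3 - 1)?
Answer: -400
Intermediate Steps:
(4*10)*(-3*3 - 1) = 40*(-9 - 1) = 40*(-10) = -400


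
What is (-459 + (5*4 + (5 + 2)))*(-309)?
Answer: 133488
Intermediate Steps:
(-459 + (5*4 + (5 + 2)))*(-309) = (-459 + (20 + 7))*(-309) = (-459 + 27)*(-309) = -432*(-309) = 133488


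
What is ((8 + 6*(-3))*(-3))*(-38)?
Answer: -1140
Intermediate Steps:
((8 + 6*(-3))*(-3))*(-38) = ((8 - 18)*(-3))*(-38) = -10*(-3)*(-38) = 30*(-38) = -1140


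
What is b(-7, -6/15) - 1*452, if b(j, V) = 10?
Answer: -442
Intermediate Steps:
b(-7, -6/15) - 1*452 = 10 - 1*452 = 10 - 452 = -442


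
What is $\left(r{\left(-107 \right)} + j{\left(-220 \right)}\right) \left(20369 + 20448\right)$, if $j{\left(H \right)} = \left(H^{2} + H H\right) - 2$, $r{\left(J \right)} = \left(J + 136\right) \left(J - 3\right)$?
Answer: $3820797736$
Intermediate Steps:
$r{\left(J \right)} = \left(-3 + J\right) \left(136 + J\right)$ ($r{\left(J \right)} = \left(136 + J\right) \left(-3 + J\right) = \left(-3 + J\right) \left(136 + J\right)$)
$j{\left(H \right)} = -2 + 2 H^{2}$ ($j{\left(H \right)} = \left(H^{2} + H^{2}\right) - 2 = 2 H^{2} - 2 = -2 + 2 H^{2}$)
$\left(r{\left(-107 \right)} + j{\left(-220 \right)}\right) \left(20369 + 20448\right) = \left(\left(-408 + \left(-107\right)^{2} + 133 \left(-107\right)\right) - \left(2 - 2 \left(-220\right)^{2}\right)\right) \left(20369 + 20448\right) = \left(\left(-408 + 11449 - 14231\right) + \left(-2 + 2 \cdot 48400\right)\right) 40817 = \left(-3190 + \left(-2 + 96800\right)\right) 40817 = \left(-3190 + 96798\right) 40817 = 93608 \cdot 40817 = 3820797736$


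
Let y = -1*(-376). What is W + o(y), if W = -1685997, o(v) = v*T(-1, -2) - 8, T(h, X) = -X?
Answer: -1685253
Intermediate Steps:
y = 376
o(v) = -8 + 2*v (o(v) = v*(-1*(-2)) - 8 = v*2 - 8 = 2*v - 8 = -8 + 2*v)
W + o(y) = -1685997 + (-8 + 2*376) = -1685997 + (-8 + 752) = -1685997 + 744 = -1685253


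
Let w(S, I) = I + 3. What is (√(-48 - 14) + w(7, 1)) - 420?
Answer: -416 + I*√62 ≈ -416.0 + 7.874*I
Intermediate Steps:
w(S, I) = 3 + I
(√(-48 - 14) + w(7, 1)) - 420 = (√(-48 - 14) + (3 + 1)) - 420 = (√(-62) + 4) - 420 = (I*√62 + 4) - 420 = (4 + I*√62) - 420 = -416 + I*√62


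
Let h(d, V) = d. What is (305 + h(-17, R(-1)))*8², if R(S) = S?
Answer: 18432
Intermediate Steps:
(305 + h(-17, R(-1)))*8² = (305 - 17)*8² = 288*64 = 18432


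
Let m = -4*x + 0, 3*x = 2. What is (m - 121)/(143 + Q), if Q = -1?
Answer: -371/426 ≈ -0.87089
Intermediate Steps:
x = 2/3 (x = (1/3)*2 = 2/3 ≈ 0.66667)
m = -8/3 (m = -4*2/3 + 0 = -8/3 + 0 = -8/3 ≈ -2.6667)
(m - 121)/(143 + Q) = (-8/3 - 121)/(143 - 1) = -371/3/142 = (1/142)*(-371/3) = -371/426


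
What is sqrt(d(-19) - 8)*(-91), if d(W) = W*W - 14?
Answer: -91*sqrt(339) ≈ -1675.5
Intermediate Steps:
d(W) = -14 + W**2 (d(W) = W**2 - 14 = -14 + W**2)
sqrt(d(-19) - 8)*(-91) = sqrt((-14 + (-19)**2) - 8)*(-91) = sqrt((-14 + 361) - 8)*(-91) = sqrt(347 - 8)*(-91) = sqrt(339)*(-91) = -91*sqrt(339)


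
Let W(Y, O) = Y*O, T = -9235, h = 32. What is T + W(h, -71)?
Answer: -11507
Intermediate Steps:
W(Y, O) = O*Y
T + W(h, -71) = -9235 - 71*32 = -9235 - 2272 = -11507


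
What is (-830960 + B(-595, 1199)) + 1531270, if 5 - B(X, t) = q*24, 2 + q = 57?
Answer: 698995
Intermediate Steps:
q = 55 (q = -2 + 57 = 55)
B(X, t) = -1315 (B(X, t) = 5 - 55*24 = 5 - 1*1320 = 5 - 1320 = -1315)
(-830960 + B(-595, 1199)) + 1531270 = (-830960 - 1315) + 1531270 = -832275 + 1531270 = 698995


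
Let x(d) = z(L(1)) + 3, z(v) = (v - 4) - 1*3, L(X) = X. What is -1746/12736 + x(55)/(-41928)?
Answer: -1524335/11124896 ≈ -0.13702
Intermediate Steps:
z(v) = -7 + v (z(v) = (-4 + v) - 3 = -7 + v)
x(d) = -3 (x(d) = (-7 + 1) + 3 = -6 + 3 = -3)
-1746/12736 + x(55)/(-41928) = -1746/12736 - 3/(-41928) = -1746*1/12736 - 3*(-1/41928) = -873/6368 + 1/13976 = -1524335/11124896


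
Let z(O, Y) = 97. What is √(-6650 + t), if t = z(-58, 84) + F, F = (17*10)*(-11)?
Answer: I*√8423 ≈ 91.777*I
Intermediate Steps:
F = -1870 (F = 170*(-11) = -1870)
t = -1773 (t = 97 - 1870 = -1773)
√(-6650 + t) = √(-6650 - 1773) = √(-8423) = I*√8423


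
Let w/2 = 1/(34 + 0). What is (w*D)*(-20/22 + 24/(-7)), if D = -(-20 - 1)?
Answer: -1002/187 ≈ -5.3583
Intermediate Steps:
D = 21 (D = -1*(-21) = 21)
w = 1/17 (w = 2/(34 + 0) = 2/34 = 2*(1/34) = 1/17 ≈ 0.058824)
(w*D)*(-20/22 + 24/(-7)) = ((1/17)*21)*(-20/22 + 24/(-7)) = 21*(-20*1/22 + 24*(-1/7))/17 = 21*(-10/11 - 24/7)/17 = (21/17)*(-334/77) = -1002/187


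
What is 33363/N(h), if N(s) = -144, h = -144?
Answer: -3707/16 ≈ -231.69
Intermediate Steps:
33363/N(h) = 33363/(-144) = 33363*(-1/144) = -3707/16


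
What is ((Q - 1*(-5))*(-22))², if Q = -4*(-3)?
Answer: 139876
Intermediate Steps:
Q = 12
((Q - 1*(-5))*(-22))² = ((12 - 1*(-5))*(-22))² = ((12 + 5)*(-22))² = (17*(-22))² = (-374)² = 139876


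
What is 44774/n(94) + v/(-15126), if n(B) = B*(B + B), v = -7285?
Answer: 201498011/66826668 ≈ 3.0152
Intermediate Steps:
n(B) = 2*B**2 (n(B) = B*(2*B) = 2*B**2)
44774/n(94) + v/(-15126) = 44774/((2*94**2)) - 7285/(-15126) = 44774/((2*8836)) - 7285*(-1/15126) = 44774/17672 + 7285/15126 = 44774*(1/17672) + 7285/15126 = 22387/8836 + 7285/15126 = 201498011/66826668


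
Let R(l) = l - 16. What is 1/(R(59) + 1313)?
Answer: 1/1356 ≈ 0.00073746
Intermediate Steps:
R(l) = -16 + l
1/(R(59) + 1313) = 1/((-16 + 59) + 1313) = 1/(43 + 1313) = 1/1356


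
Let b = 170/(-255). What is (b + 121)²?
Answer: 130321/9 ≈ 14480.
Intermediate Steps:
b = -⅔ (b = 170*(-1/255) = -⅔ ≈ -0.66667)
(b + 121)² = (-⅔ + 121)² = (361/3)² = 130321/9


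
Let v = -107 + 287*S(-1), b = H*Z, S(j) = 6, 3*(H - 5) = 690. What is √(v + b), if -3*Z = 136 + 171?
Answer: 10*I*√2019/3 ≈ 149.78*I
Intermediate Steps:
Z = -307/3 (Z = -(136 + 171)/3 = -⅓*307 = -307/3 ≈ -102.33)
H = 235 (H = 5 + (⅓)*690 = 5 + 230 = 235)
b = -72145/3 (b = 235*(-307/3) = -72145/3 ≈ -24048.)
v = 1615 (v = -107 + 287*6 = -107 + 1722 = 1615)
√(v + b) = √(1615 - 72145/3) = √(-67300/3) = 10*I*√2019/3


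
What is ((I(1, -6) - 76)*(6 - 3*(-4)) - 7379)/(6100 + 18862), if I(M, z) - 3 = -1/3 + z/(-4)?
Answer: -4336/12481 ≈ -0.34741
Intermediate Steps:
I(M, z) = 8/3 - z/4 (I(M, z) = 3 + (-1/3 + z/(-4)) = 3 + (-1*⅓ + z*(-¼)) = 3 + (-⅓ - z/4) = 8/3 - z/4)
((I(1, -6) - 76)*(6 - 3*(-4)) - 7379)/(6100 + 18862) = (((8/3 - ¼*(-6)) - 76)*(6 - 3*(-4)) - 7379)/(6100 + 18862) = (((8/3 + 3/2) - 76)*(6 + 12) - 7379)/24962 = ((25/6 - 76)*18 - 7379)*(1/24962) = (-431/6*18 - 7379)*(1/24962) = (-1293 - 7379)*(1/24962) = -8672*1/24962 = -4336/12481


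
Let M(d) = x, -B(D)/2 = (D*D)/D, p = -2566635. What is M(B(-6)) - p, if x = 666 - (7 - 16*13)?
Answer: 2567502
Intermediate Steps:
B(D) = -2*D (B(D) = -2*D*D/D = -2*D²/D = -2*D)
x = 867 (x = 666 - (7 - 208) = 666 - 1*(-201) = 666 + 201 = 867)
M(d) = 867
M(B(-6)) - p = 867 - 1*(-2566635) = 867 + 2566635 = 2567502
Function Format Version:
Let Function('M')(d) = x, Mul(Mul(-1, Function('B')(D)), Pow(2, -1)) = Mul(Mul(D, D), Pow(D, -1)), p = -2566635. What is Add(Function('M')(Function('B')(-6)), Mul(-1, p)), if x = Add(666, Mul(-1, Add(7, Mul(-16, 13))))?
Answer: 2567502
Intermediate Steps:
Function('B')(D) = Mul(-2, D) (Function('B')(D) = Mul(-2, Mul(Mul(D, D), Pow(D, -1))) = Mul(-2, Mul(Pow(D, 2), Pow(D, -1))) = Mul(-2, D))
x = 867 (x = Add(666, Mul(-1, Add(7, -208))) = Add(666, Mul(-1, -201)) = Add(666, 201) = 867)
Function('M')(d) = 867
Add(Function('M')(Function('B')(-6)), Mul(-1, p)) = Add(867, Mul(-1, -2566635)) = Add(867, 2566635) = 2567502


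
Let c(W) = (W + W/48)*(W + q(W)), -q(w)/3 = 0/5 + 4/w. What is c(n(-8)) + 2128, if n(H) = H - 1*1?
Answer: 35175/16 ≈ 2198.4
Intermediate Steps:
q(w) = -12/w (q(w) = -3*(0/5 + 4/w) = -3*(0*(⅕) + 4/w) = -3*(0 + 4/w) = -12/w)
n(H) = -1 + H (n(H) = H - 1 = -1 + H)
c(W) = 49*W*(W - 12/W)/48 (c(W) = (W + W/48)*(W - 12/W) = (49*W/48)*(W - 12/W) = 49*W*(W - 12/W)/48)
c(n(-8)) + 2128 = (-49/4 + 49*(-1 - 8)²/48) + 2128 = (-49/4 + (49/48)*(-9)²) + 2128 = (-49/4 + (49/48)*81) + 2128 = (-49/4 + 1323/16) + 2128 = 1127/16 + 2128 = 35175/16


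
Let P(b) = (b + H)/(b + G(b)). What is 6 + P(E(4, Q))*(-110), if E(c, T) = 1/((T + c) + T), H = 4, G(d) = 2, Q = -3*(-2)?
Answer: -632/3 ≈ -210.67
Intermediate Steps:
Q = 6
E(c, T) = 1/(c + 2*T)
P(b) = (4 + b)/(2 + b) (P(b) = (b + 4)/(b + 2) = (4 + b)/(2 + b))
6 + P(E(4, Q))*(-110) = 6 + ((4 + 1/(4 + 2*6))/(2 + 1/(4 + 2*6)))*(-110) = 6 + ((4 + 1/(4 + 12))/(2 + 1/(4 + 12)))*(-110) = 6 + ((4 + 1/16)/(2 + 1/16))*(-110) = 6 + ((65/16)/(33/16))*(-110) = 6 + ((16/33)*(65/16))*(-110) = 6 + (65/33)*(-110) = 6 - 650/3 = -632/3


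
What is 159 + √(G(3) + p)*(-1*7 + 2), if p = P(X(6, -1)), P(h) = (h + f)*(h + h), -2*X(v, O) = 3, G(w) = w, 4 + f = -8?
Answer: 159 - 5*√174/2 ≈ 126.02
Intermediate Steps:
f = -12 (f = -4 - 8 = -12)
X(v, O) = -3/2 (X(v, O) = -½*3 = -3/2)
P(h) = 2*h*(-12 + h) (P(h) = (h - 12)*(h + h) = (-12 + h)*(2*h) = 2*h*(-12 + h))
p = 81/2 (p = 2*(-3/2)*(-12 - 3/2) = 2*(-3/2)*(-27/2) = 81/2 ≈ 40.500)
159 + √(G(3) + p)*(-1*7 + 2) = 159 + √(3 + 81/2)*(-1*7 + 2) = 159 + √(87/2)*(-7 + 2) = 159 + (√174/2)*(-5) = 159 - 5*√174/2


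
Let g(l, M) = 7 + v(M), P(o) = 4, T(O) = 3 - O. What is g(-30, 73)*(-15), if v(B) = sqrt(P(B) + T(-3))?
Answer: -105 - 15*sqrt(10) ≈ -152.43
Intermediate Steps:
v(B) = sqrt(10) (v(B) = sqrt(4 + (3 - 1*(-3))) = sqrt(4 + (3 + 3)) = sqrt(4 + 6) = sqrt(10))
g(l, M) = 7 + sqrt(10)
g(-30, 73)*(-15) = (7 + sqrt(10))*(-15) = -105 - 15*sqrt(10)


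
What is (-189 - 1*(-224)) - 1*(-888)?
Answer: 923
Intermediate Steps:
(-189 - 1*(-224)) - 1*(-888) = (-189 + 224) + 888 = 35 + 888 = 923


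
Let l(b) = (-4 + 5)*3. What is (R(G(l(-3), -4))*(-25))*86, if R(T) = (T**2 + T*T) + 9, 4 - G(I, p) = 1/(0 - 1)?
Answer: -126850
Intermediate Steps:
l(b) = 3 (l(b) = 1*3 = 3)
G(I, p) = 5 (G(I, p) = 4 - 1/(0 - 1) = 4 - 1/(-1) = 4 - 1*(-1) = 4 + 1 = 5)
R(T) = 9 + 2*T**2 (R(T) = (T**2 + T**2) + 9 = 2*T**2 + 9 = 9 + 2*T**2)
(R(G(l(-3), -4))*(-25))*86 = ((9 + 2*5**2)*(-25))*86 = ((9 + 2*25)*(-25))*86 = ((9 + 50)*(-25))*86 = (59*(-25))*86 = -1475*86 = -126850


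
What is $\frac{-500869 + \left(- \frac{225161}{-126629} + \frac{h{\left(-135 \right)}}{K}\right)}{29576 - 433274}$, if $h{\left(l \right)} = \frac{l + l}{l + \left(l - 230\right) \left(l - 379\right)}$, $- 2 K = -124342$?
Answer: $\frac{24641421009198289461}{19860937078583166515} \approx 1.2407$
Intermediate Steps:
$K = 62171$ ($K = \left(- \frac{1}{2}\right) \left(-124342\right) = 62171$)
$h{\left(l \right)} = \frac{2 l}{l + \left(-379 + l\right) \left(-230 + l\right)}$ ($h{\left(l \right)} = \frac{2 l}{l + \left(-230 + l\right) \left(-379 + l\right)} = \frac{2 l}{l + \left(-379 + l\right) \left(-230 + l\right)}$)
$\frac{-500869 + \left(- \frac{225161}{-126629} + \frac{h{\left(-135 \right)}}{K}\right)}{29576 - 433274} = \frac{-500869 + \left(- \frac{225161}{-126629} + \frac{2 \left(-135\right) \frac{1}{87170 + \left(-135\right)^{2} - -82080}}{62171}\right)}{29576 - 433274} = \frac{-500869 + \left(\left(-225161\right) \left(- \frac{1}{126629}\right) + 2 \left(-135\right) \frac{1}{87170 + 18225 + 82080} \cdot \frac{1}{62171}\right)}{-403698} = \left(-500869 + \left(\frac{225161}{126629} + 2 \left(-135\right) \frac{1}{187475} \cdot \frac{1}{62171}\right)\right) \left(- \frac{1}{403698}\right) = \left(-500869 + \left(\frac{225161}{126629} - \frac{54}{2331101645}\right)\right) \left(- \frac{1}{403698}\right) = \left(-500869 + \frac{524873170651879}{295185070204705}\right) \left(- \frac{1}{403698}\right) = \left(- \frac{147848526055189736766}{295185070204705}\right) \left(- \frac{1}{403698}\right) = \frac{24641421009198289461}{19860937078583166515}$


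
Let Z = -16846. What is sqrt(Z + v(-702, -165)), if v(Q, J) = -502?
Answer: 2*I*sqrt(4337) ≈ 131.71*I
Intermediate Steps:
sqrt(Z + v(-702, -165)) = sqrt(-16846 - 502) = sqrt(-17348) = 2*I*sqrt(4337)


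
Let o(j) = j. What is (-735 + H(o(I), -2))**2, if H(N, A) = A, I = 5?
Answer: 543169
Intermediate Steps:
(-735 + H(o(I), -2))**2 = (-735 - 2)**2 = (-737)**2 = 543169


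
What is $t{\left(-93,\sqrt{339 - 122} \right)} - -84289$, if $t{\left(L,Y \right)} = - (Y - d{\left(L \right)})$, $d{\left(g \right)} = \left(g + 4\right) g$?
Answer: $92566 - \sqrt{217} \approx 92551.0$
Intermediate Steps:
$d{\left(g \right)} = g \left(4 + g\right)$ ($d{\left(g \right)} = \left(4 + g\right) g = g \left(4 + g\right)$)
$t{\left(L,Y \right)} = - Y + L \left(4 + L\right)$ ($t{\left(L,Y \right)} = - (Y - L \left(4 + L\right)) = - Y + L \left(4 + L\right)$)
$t{\left(-93,\sqrt{339 - 122} \right)} - -84289 = \left(- \sqrt{339 - 122} - 93 \left(4 - 93\right)\right) - -84289 = \left(- \sqrt{217} - -8277\right) + 84289 = \left(- \sqrt{217} + 8277\right) + 84289 = \left(8277 - \sqrt{217}\right) + 84289 = 92566 - \sqrt{217}$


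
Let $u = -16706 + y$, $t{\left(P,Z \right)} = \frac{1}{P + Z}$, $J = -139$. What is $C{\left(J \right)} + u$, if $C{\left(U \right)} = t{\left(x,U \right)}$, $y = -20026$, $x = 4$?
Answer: $- \frac{4958821}{135} \approx -36732.0$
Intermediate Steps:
$C{\left(U \right)} = \frac{1}{4 + U}$
$u = -36732$ ($u = -16706 - 20026 = -36732$)
$C{\left(J \right)} + u = \frac{1}{4 - 139} - 36732 = \frac{1}{-135} - 36732 = - \frac{1}{135} - 36732 = - \frac{4958821}{135}$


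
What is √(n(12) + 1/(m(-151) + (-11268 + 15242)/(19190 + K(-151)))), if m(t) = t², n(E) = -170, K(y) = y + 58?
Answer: 3*I*√3581395738334820987/435434671 ≈ 13.038*I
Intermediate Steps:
K(y) = 58 + y
√(n(12) + 1/(m(-151) + (-11268 + 15242)/(19190 + K(-151)))) = √(-170 + 1/((-151)² + (-11268 + 15242)/(19190 + (58 - 151)))) = √(-170 + 1/(22801 + 3974/(19190 - 93))) = √(-170 + 1/(22801 + 3974/19097)) = √(-170 + 1/(435434671/19097)) = √(-170 + 19097/435434671) = √(-74023874973/435434671) = 3*I*√3581395738334820987/435434671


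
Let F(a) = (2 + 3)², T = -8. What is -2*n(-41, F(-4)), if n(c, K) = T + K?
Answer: -34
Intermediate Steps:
F(a) = 25 (F(a) = 5² = 25)
n(c, K) = -8 + K
-2*n(-41, F(-4)) = -2*(-8 + 25) = -2*17 = -34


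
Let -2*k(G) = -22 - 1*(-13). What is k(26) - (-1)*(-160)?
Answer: -311/2 ≈ -155.50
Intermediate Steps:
k(G) = 9/2 (k(G) = -(-22 - 1*(-13))/2 = -(-22 + 13)/2 = -½*(-9) = 9/2)
k(26) - (-1)*(-160) = 9/2 - (-1)*(-160) = 9/2 - 1*160 = 9/2 - 160 = -311/2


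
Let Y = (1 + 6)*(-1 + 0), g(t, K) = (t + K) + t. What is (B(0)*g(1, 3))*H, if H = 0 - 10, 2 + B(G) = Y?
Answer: 450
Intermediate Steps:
g(t, K) = K + 2*t (g(t, K) = (K + t) + t = K + 2*t)
Y = -7 (Y = 7*(-1) = -7)
B(G) = -9 (B(G) = -2 - 7 = -9)
H = -10
(B(0)*g(1, 3))*H = -9*(3 + 2*1)*(-10) = -9*(3 + 2)*(-10) = -9*5*(-10) = -45*(-10) = 450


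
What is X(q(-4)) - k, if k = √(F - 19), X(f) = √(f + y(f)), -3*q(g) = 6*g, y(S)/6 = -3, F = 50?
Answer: -√31 + I*√10 ≈ -5.5678 + 3.1623*I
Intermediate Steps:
y(S) = -18 (y(S) = 6*(-3) = -18)
q(g) = -2*g
X(f) = √(-18 + f) (X(f) = √(f - 18) = √(-18 + f))
k = √31 (k = √(50 - 19) = √31 ≈ 5.5678)
X(q(-4)) - k = √(-18 - 2*(-4)) - √31 = √(-18 + 8) - √31 = √(-10) - √31 = I*√10 - √31 = -√31 + I*√10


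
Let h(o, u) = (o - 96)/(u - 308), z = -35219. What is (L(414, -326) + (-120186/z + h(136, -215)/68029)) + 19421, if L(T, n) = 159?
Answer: 24539243441135642/1253062682573 ≈ 19583.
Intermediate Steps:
h(o, u) = (-96 + o)/(-308 + u)
(L(414, -326) + (-120186/z + h(136, -215)/68029)) + 19421 = (159 + (-120186/(-35219) + ((-96 + 136)/(-308 - 215))/68029)) + 19421 = (159 + (-120186*(-1/35219) + (40/(-523))*(1/68029))) + 19421 = (159 + (120186/35219 - 1/523*40*(1/68029))) + 19421 = (159 + (120186/35219 - 40/523*1/68029)) + 19421 = (159 + (120186/35219 - 40/35579167)) + 19421 = (159 + 4276116356302/1253062682573) + 19421 = 203513082885409/1253062682573 + 19421 = 24539243441135642/1253062682573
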